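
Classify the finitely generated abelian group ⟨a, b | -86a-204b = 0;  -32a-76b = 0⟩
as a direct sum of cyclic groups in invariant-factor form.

Answer: M ≅ ℤ/2 ⊕ ℤ/4

Derivation:
rank_ℚ(R)=2; free=2−2=0
SNF(R) diag = [2, 4] → torsion [2, 4]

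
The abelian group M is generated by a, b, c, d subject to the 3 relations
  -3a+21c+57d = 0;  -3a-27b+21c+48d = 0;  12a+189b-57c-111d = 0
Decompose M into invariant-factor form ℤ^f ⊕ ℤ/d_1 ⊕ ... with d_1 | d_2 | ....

rank_ℚ(R)=3; free=4−3=1
SNF(R) diag = [3, 9, 27] → torsion [3, 9, 27]

Answer: M ≅ ℤ^1 ⊕ ℤ/3 ⊕ ℤ/9 ⊕ ℤ/27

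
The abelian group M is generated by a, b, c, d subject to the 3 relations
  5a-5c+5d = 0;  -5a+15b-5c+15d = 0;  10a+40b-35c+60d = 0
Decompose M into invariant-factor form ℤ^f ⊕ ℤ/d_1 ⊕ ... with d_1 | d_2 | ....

Answer: M ≅ ℤ^1 ⊕ ℤ/5 ⊕ ℤ/5 ⊕ ℤ/5

Derivation:
rank_ℚ(R)=3; free=4−3=1
SNF(R) diag = [5, 5, 5] → torsion [5, 5, 5]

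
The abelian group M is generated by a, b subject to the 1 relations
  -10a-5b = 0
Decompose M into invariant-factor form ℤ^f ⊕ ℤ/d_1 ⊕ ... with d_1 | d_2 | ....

Answer: M ≅ ℤ^1 ⊕ ℤ/5

Derivation:
rank_ℚ(R)=1; free=2−1=1
SNF(R) diag = [5] → torsion [5]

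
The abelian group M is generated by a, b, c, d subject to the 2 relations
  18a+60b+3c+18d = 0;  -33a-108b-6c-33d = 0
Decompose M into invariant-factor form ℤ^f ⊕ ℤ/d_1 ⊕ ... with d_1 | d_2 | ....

Answer: M ≅ ℤ^2 ⊕ ℤ/3 ⊕ ℤ/3

Derivation:
rank_ℚ(R)=2; free=4−2=2
SNF(R) diag = [3, 3] → torsion [3, 3]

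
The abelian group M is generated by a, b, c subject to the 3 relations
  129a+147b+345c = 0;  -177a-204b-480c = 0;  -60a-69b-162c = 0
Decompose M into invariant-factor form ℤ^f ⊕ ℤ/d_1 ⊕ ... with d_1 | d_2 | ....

rank_ℚ(R)=3; free=3−3=0
SNF(R) diag = [3, 3, 9] → torsion [3, 3, 9]

Answer: M ≅ ℤ/3 ⊕ ℤ/3 ⊕ ℤ/9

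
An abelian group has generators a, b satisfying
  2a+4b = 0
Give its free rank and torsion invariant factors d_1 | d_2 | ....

Answer: M ≅ ℤ^1 ⊕ ℤ/2

Derivation:
rank_ℚ(R)=1; free=2−1=1
SNF(R) diag = [2] → torsion [2]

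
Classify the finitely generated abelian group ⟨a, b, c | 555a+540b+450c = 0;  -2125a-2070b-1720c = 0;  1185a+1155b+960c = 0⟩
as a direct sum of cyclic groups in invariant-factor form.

rank_ℚ(R)=3; free=3−3=0
SNF(R) diag = [5, 15, 30] → torsion [5, 15, 30]

Answer: M ≅ ℤ/5 ⊕ ℤ/15 ⊕ ℤ/30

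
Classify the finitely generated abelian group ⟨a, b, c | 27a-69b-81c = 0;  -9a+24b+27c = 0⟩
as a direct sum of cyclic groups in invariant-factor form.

Answer: M ≅ ℤ^1 ⊕ ℤ/3 ⊕ ℤ/9

Derivation:
rank_ℚ(R)=2; free=3−2=1
SNF(R) diag = [3, 9] → torsion [3, 9]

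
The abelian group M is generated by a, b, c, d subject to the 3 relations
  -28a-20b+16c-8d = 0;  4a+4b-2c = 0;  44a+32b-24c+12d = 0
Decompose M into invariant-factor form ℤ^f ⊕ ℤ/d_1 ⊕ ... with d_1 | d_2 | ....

rank_ℚ(R)=3; free=4−3=1
SNF(R) diag = [2, 4, 4] → torsion [2, 4, 4]

Answer: M ≅ ℤ^1 ⊕ ℤ/2 ⊕ ℤ/4 ⊕ ℤ/4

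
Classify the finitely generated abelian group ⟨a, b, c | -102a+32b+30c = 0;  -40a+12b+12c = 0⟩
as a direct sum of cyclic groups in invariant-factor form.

rank_ℚ(R)=2; free=3−2=1
SNF(R) diag = [2, 4] → torsion [2, 4]

Answer: M ≅ ℤ^1 ⊕ ℤ/2 ⊕ ℤ/4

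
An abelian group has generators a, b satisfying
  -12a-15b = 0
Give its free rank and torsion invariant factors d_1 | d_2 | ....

Answer: M ≅ ℤ^1 ⊕ ℤ/3

Derivation:
rank_ℚ(R)=1; free=2−1=1
SNF(R) diag = [3] → torsion [3]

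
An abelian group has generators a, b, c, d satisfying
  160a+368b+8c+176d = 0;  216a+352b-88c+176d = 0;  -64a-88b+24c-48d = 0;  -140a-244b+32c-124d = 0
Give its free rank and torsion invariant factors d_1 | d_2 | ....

rank_ℚ(R)=4; free=4−4=0
SNF(R) diag = [4, 8, 24, 72] → torsion [4, 8, 24, 72]

Answer: M ≅ ℤ/4 ⊕ ℤ/8 ⊕ ℤ/24 ⊕ ℤ/72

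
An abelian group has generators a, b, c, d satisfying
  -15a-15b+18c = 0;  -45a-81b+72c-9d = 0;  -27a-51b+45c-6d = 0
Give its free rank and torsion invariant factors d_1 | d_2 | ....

rank_ℚ(R)=3; free=4−3=1
SNF(R) diag = [3, 3, 9] → torsion [3, 3, 9]

Answer: M ≅ ℤ^1 ⊕ ℤ/3 ⊕ ℤ/3 ⊕ ℤ/9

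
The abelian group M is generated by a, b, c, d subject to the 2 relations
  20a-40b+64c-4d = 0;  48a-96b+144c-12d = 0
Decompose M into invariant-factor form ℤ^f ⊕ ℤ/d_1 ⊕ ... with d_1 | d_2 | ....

Answer: M ≅ ℤ^2 ⊕ ℤ/4 ⊕ ℤ/12

Derivation:
rank_ℚ(R)=2; free=4−2=2
SNF(R) diag = [4, 12] → torsion [4, 12]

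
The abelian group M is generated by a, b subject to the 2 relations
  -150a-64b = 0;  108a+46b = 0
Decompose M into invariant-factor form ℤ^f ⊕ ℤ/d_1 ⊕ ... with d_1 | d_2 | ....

Answer: M ≅ ℤ/2 ⊕ ℤ/6

Derivation:
rank_ℚ(R)=2; free=2−2=0
SNF(R) diag = [2, 6] → torsion [2, 6]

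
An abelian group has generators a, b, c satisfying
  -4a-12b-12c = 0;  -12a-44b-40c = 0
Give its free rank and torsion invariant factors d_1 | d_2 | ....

rank_ℚ(R)=2; free=3−2=1
SNF(R) diag = [4, 4] → torsion [4, 4]

Answer: M ≅ ℤ^1 ⊕ ℤ/4 ⊕ ℤ/4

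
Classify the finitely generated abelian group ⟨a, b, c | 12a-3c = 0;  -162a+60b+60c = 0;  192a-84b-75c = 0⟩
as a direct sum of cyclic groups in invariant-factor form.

rank_ℚ(R)=3; free=3−3=0
SNF(R) diag = [3, 6, 12] → torsion [3, 6, 12]

Answer: M ≅ ℤ/3 ⊕ ℤ/6 ⊕ ℤ/12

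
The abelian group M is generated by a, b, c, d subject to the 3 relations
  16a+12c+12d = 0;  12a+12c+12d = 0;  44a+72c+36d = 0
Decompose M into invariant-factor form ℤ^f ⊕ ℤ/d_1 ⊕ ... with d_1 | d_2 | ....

rank_ℚ(R)=3; free=4−3=1
SNF(R) diag = [4, 12, 36] → torsion [4, 12, 36]

Answer: M ≅ ℤ^1 ⊕ ℤ/4 ⊕ ℤ/12 ⊕ ℤ/36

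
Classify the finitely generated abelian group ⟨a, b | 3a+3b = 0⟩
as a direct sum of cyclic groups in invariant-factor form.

rank_ℚ(R)=1; free=2−1=1
SNF(R) diag = [3] → torsion [3]

Answer: M ≅ ℤ^1 ⊕ ℤ/3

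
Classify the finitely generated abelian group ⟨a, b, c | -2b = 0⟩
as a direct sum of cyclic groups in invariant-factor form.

Answer: M ≅ ℤ^2 ⊕ ℤ/2

Derivation:
rank_ℚ(R)=1; free=3−1=2
SNF(R) diag = [2] → torsion [2]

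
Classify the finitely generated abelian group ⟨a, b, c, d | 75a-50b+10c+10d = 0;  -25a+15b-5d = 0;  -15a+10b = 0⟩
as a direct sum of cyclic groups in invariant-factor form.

Answer: M ≅ ℤ^1 ⊕ ℤ/5 ⊕ ℤ/5 ⊕ ℤ/10

Derivation:
rank_ℚ(R)=3; free=4−3=1
SNF(R) diag = [5, 5, 10] → torsion [5, 5, 10]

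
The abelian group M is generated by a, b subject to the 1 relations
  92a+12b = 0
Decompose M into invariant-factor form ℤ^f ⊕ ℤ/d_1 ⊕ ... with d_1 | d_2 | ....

rank_ℚ(R)=1; free=2−1=1
SNF(R) diag = [4] → torsion [4]

Answer: M ≅ ℤ^1 ⊕ ℤ/4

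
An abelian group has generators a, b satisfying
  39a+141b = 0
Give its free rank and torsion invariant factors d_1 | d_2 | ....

rank_ℚ(R)=1; free=2−1=1
SNF(R) diag = [3] → torsion [3]

Answer: M ≅ ℤ^1 ⊕ ℤ/3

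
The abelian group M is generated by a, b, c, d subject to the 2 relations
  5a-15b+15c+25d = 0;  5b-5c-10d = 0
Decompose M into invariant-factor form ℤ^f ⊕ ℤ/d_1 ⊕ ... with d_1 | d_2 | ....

Answer: M ≅ ℤ^2 ⊕ ℤ/5 ⊕ ℤ/5

Derivation:
rank_ℚ(R)=2; free=4−2=2
SNF(R) diag = [5, 5] → torsion [5, 5]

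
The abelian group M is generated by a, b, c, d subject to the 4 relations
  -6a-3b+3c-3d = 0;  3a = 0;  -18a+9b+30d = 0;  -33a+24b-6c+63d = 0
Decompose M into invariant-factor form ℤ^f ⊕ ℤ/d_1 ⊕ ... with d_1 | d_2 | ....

Answer: M ≅ ℤ/3 ⊕ ℤ/3 ⊕ ℤ/3 ⊕ ℤ/9

Derivation:
rank_ℚ(R)=4; free=4−4=0
SNF(R) diag = [3, 3, 3, 9] → torsion [3, 3, 3, 9]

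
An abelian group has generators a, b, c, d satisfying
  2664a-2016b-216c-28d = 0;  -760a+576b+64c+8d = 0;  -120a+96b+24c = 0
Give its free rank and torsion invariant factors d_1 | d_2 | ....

Answer: M ≅ ℤ^1 ⊕ ℤ/4 ⊕ ℤ/8 ⊕ ℤ/24

Derivation:
rank_ℚ(R)=3; free=4−3=1
SNF(R) diag = [4, 8, 24] → torsion [4, 8, 24]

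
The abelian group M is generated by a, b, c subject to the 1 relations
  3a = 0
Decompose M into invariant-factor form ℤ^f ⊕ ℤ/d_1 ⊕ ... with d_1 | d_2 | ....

Answer: M ≅ ℤ^2 ⊕ ℤ/3

Derivation:
rank_ℚ(R)=1; free=3−1=2
SNF(R) diag = [3] → torsion [3]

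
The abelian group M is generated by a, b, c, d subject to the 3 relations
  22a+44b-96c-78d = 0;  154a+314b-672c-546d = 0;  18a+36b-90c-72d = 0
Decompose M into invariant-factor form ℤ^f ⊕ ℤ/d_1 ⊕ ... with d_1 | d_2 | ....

Answer: M ≅ ℤ^1 ⊕ ℤ/2 ⊕ ℤ/6 ⊕ ℤ/18

Derivation:
rank_ℚ(R)=3; free=4−3=1
SNF(R) diag = [2, 6, 18] → torsion [2, 6, 18]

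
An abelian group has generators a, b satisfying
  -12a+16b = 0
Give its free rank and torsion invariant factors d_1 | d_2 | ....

Answer: M ≅ ℤ^1 ⊕ ℤ/4

Derivation:
rank_ℚ(R)=1; free=2−1=1
SNF(R) diag = [4] → torsion [4]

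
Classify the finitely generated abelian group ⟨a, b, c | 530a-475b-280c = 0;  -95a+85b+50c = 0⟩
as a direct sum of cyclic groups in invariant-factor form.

rank_ℚ(R)=2; free=3−2=1
SNF(R) diag = [5, 5] → torsion [5, 5]

Answer: M ≅ ℤ^1 ⊕ ℤ/5 ⊕ ℤ/5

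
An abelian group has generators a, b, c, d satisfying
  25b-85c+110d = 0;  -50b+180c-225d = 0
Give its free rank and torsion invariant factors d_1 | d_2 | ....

Answer: M ≅ ℤ^2 ⊕ ℤ/5 ⊕ ℤ/5

Derivation:
rank_ℚ(R)=2; free=4−2=2
SNF(R) diag = [5, 5] → torsion [5, 5]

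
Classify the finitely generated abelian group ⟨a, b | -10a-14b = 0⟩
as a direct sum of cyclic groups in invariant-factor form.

rank_ℚ(R)=1; free=2−1=1
SNF(R) diag = [2] → torsion [2]

Answer: M ≅ ℤ^1 ⊕ ℤ/2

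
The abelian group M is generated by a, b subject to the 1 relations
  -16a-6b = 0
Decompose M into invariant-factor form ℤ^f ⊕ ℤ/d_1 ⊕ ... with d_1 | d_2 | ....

Answer: M ≅ ℤ^1 ⊕ ℤ/2

Derivation:
rank_ℚ(R)=1; free=2−1=1
SNF(R) diag = [2] → torsion [2]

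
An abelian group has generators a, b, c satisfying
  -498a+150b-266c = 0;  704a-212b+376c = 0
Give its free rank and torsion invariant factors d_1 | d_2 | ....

Answer: M ≅ ℤ^1 ⊕ ℤ/2 ⊕ ℤ/4

Derivation:
rank_ℚ(R)=2; free=3−2=1
SNF(R) diag = [2, 4] → torsion [2, 4]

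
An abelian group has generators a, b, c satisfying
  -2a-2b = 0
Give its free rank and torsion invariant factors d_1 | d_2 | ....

rank_ℚ(R)=1; free=3−1=2
SNF(R) diag = [2] → torsion [2]

Answer: M ≅ ℤ^2 ⊕ ℤ/2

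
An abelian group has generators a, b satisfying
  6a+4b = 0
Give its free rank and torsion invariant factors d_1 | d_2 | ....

Answer: M ≅ ℤ^1 ⊕ ℤ/2

Derivation:
rank_ℚ(R)=1; free=2−1=1
SNF(R) diag = [2] → torsion [2]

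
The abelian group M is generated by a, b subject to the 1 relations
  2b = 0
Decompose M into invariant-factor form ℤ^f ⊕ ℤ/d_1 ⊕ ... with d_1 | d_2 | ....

Answer: M ≅ ℤ^1 ⊕ ℤ/2

Derivation:
rank_ℚ(R)=1; free=2−1=1
SNF(R) diag = [2] → torsion [2]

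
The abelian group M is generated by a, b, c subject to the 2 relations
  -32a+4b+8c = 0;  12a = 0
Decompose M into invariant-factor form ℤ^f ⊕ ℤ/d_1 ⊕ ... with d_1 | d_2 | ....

rank_ℚ(R)=2; free=3−2=1
SNF(R) diag = [4, 12] → torsion [4, 12]

Answer: M ≅ ℤ^1 ⊕ ℤ/4 ⊕ ℤ/12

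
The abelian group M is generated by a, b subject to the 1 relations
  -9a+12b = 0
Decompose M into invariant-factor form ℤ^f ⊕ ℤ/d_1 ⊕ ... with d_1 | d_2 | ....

rank_ℚ(R)=1; free=2−1=1
SNF(R) diag = [3] → torsion [3]

Answer: M ≅ ℤ^1 ⊕ ℤ/3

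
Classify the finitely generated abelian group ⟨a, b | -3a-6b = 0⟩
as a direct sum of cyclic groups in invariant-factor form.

rank_ℚ(R)=1; free=2−1=1
SNF(R) diag = [3] → torsion [3]

Answer: M ≅ ℤ^1 ⊕ ℤ/3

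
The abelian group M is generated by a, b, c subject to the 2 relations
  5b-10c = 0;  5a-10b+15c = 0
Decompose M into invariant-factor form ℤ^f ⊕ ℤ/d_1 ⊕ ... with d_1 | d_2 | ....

Answer: M ≅ ℤ^1 ⊕ ℤ/5 ⊕ ℤ/5

Derivation:
rank_ℚ(R)=2; free=3−2=1
SNF(R) diag = [5, 5] → torsion [5, 5]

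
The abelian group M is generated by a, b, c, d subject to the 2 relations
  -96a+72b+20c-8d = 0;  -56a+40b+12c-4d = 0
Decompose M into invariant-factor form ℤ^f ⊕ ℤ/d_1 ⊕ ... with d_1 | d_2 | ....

rank_ℚ(R)=2; free=4−2=2
SNF(R) diag = [4, 4] → torsion [4, 4]

Answer: M ≅ ℤ^2 ⊕ ℤ/4 ⊕ ℤ/4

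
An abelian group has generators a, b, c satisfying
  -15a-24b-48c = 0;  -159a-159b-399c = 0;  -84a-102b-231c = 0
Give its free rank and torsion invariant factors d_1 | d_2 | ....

Answer: M ≅ ℤ/3 ⊕ ℤ/9 ⊕ ℤ/27

Derivation:
rank_ℚ(R)=3; free=3−3=0
SNF(R) diag = [3, 9, 27] → torsion [3, 9, 27]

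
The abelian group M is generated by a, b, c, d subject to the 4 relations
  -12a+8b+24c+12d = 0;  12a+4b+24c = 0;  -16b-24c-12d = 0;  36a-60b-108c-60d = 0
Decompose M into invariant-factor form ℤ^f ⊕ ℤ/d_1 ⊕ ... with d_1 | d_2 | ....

Answer: M ≅ ℤ/4 ⊕ ℤ/12 ⊕ ℤ/12 ⊕ ℤ/12

Derivation:
rank_ℚ(R)=4; free=4−4=0
SNF(R) diag = [4, 12, 12, 12] → torsion [4, 12, 12, 12]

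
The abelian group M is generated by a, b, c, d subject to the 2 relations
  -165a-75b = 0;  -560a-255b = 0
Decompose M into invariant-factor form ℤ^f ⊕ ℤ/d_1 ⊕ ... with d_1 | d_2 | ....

Answer: M ≅ ℤ^2 ⊕ ℤ/5 ⊕ ℤ/15

Derivation:
rank_ℚ(R)=2; free=4−2=2
SNF(R) diag = [5, 15] → torsion [5, 15]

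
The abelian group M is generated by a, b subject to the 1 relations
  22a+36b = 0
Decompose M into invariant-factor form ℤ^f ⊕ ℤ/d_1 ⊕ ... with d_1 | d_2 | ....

Answer: M ≅ ℤ^1 ⊕ ℤ/2

Derivation:
rank_ℚ(R)=1; free=2−1=1
SNF(R) diag = [2] → torsion [2]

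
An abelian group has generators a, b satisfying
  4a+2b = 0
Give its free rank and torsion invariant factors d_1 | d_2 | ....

Answer: M ≅ ℤ^1 ⊕ ℤ/2

Derivation:
rank_ℚ(R)=1; free=2−1=1
SNF(R) diag = [2] → torsion [2]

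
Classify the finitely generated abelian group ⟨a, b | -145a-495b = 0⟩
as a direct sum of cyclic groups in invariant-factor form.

rank_ℚ(R)=1; free=2−1=1
SNF(R) diag = [5] → torsion [5]

Answer: M ≅ ℤ^1 ⊕ ℤ/5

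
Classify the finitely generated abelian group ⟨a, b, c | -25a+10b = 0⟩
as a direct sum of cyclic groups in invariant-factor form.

rank_ℚ(R)=1; free=3−1=2
SNF(R) diag = [5] → torsion [5]

Answer: M ≅ ℤ^2 ⊕ ℤ/5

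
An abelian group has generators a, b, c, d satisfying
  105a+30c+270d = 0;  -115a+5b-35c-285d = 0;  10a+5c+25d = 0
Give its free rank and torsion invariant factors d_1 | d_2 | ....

rank_ℚ(R)=3; free=4−3=1
SNF(R) diag = [5, 5, 15] → torsion [5, 5, 15]

Answer: M ≅ ℤ^1 ⊕ ℤ/5 ⊕ ℤ/5 ⊕ ℤ/15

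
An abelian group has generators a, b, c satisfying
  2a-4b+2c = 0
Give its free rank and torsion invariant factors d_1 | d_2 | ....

rank_ℚ(R)=1; free=3−1=2
SNF(R) diag = [2] → torsion [2]

Answer: M ≅ ℤ^2 ⊕ ℤ/2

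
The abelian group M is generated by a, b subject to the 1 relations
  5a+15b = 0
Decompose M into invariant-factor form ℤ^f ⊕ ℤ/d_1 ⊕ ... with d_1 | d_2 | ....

Answer: M ≅ ℤ^1 ⊕ ℤ/5

Derivation:
rank_ℚ(R)=1; free=2−1=1
SNF(R) diag = [5] → torsion [5]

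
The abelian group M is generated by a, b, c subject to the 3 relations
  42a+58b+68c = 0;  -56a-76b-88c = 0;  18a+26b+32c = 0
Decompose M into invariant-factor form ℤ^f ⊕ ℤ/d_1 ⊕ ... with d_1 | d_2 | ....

Answer: M ≅ ℤ/2 ⊕ ℤ/4 ⊕ ℤ/4

Derivation:
rank_ℚ(R)=3; free=3−3=0
SNF(R) diag = [2, 4, 4] → torsion [2, 4, 4]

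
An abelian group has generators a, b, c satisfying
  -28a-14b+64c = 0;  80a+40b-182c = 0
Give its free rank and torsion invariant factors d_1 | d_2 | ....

rank_ℚ(R)=2; free=3−2=1
SNF(R) diag = [2, 6] → torsion [2, 6]

Answer: M ≅ ℤ^1 ⊕ ℤ/2 ⊕ ℤ/6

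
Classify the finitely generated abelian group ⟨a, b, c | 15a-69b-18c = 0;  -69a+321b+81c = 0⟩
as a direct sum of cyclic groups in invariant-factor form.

Answer: M ≅ ℤ^1 ⊕ ℤ/3 ⊕ ℤ/9

Derivation:
rank_ℚ(R)=2; free=3−2=1
SNF(R) diag = [3, 9] → torsion [3, 9]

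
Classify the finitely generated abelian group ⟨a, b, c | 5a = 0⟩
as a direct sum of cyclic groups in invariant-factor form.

Answer: M ≅ ℤ^2 ⊕ ℤ/5

Derivation:
rank_ℚ(R)=1; free=3−1=2
SNF(R) diag = [5] → torsion [5]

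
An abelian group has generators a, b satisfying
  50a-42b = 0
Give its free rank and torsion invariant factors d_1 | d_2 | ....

Answer: M ≅ ℤ^1 ⊕ ℤ/2

Derivation:
rank_ℚ(R)=1; free=2−1=1
SNF(R) diag = [2] → torsion [2]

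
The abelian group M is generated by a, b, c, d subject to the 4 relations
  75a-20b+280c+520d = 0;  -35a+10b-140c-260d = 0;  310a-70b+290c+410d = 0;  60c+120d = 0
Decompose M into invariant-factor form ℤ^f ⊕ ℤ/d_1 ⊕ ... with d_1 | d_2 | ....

Answer: M ≅ ℤ/5 ⊕ ℤ/10 ⊕ ℤ/30 ⊕ ℤ/60

Derivation:
rank_ℚ(R)=4; free=4−4=0
SNF(R) diag = [5, 10, 30, 60] → torsion [5, 10, 30, 60]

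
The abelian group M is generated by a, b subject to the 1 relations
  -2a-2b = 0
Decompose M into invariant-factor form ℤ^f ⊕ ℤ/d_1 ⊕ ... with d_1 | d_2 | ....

rank_ℚ(R)=1; free=2−1=1
SNF(R) diag = [2] → torsion [2]

Answer: M ≅ ℤ^1 ⊕ ℤ/2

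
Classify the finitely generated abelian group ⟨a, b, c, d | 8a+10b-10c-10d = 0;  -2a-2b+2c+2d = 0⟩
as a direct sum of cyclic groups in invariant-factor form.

rank_ℚ(R)=2; free=4−2=2
SNF(R) diag = [2, 2] → torsion [2, 2]

Answer: M ≅ ℤ^2 ⊕ ℤ/2 ⊕ ℤ/2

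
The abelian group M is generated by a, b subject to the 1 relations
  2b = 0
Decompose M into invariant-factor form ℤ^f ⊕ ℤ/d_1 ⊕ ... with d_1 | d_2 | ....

Answer: M ≅ ℤ^1 ⊕ ℤ/2

Derivation:
rank_ℚ(R)=1; free=2−1=1
SNF(R) diag = [2] → torsion [2]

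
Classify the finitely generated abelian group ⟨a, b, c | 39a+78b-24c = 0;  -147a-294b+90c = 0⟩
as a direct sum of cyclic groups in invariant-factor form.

rank_ℚ(R)=2; free=3−2=1
SNF(R) diag = [3, 6] → torsion [3, 6]

Answer: M ≅ ℤ^1 ⊕ ℤ/3 ⊕ ℤ/6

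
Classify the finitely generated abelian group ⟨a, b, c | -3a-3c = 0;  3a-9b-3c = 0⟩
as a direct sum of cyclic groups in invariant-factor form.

rank_ℚ(R)=2; free=3−2=1
SNF(R) diag = [3, 3] → torsion [3, 3]

Answer: M ≅ ℤ^1 ⊕ ℤ/3 ⊕ ℤ/3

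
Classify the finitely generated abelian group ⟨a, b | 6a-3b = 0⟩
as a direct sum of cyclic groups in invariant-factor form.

rank_ℚ(R)=1; free=2−1=1
SNF(R) diag = [3] → torsion [3]

Answer: M ≅ ℤ^1 ⊕ ℤ/3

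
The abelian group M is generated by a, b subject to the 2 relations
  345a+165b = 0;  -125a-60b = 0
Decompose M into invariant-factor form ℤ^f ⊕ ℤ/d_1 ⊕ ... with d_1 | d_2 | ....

Answer: M ≅ ℤ/5 ⊕ ℤ/15

Derivation:
rank_ℚ(R)=2; free=2−2=0
SNF(R) diag = [5, 15] → torsion [5, 15]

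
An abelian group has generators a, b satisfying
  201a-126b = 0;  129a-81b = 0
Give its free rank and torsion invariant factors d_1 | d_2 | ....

rank_ℚ(R)=2; free=2−2=0
SNF(R) diag = [3, 9] → torsion [3, 9]

Answer: M ≅ ℤ/3 ⊕ ℤ/9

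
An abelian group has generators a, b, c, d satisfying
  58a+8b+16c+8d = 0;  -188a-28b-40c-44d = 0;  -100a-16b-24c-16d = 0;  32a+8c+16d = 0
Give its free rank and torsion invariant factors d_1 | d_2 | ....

Answer: M ≅ ℤ/2 ⊕ ℤ/4 ⊕ ℤ/8 ⊕ ℤ/16

Derivation:
rank_ℚ(R)=4; free=4−4=0
SNF(R) diag = [2, 4, 8, 16] → torsion [2, 4, 8, 16]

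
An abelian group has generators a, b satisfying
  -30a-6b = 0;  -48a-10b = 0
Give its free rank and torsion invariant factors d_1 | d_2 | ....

rank_ℚ(R)=2; free=2−2=0
SNF(R) diag = [2, 6] → torsion [2, 6]

Answer: M ≅ ℤ/2 ⊕ ℤ/6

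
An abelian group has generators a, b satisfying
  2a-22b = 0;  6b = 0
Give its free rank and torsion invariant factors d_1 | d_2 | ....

Answer: M ≅ ℤ/2 ⊕ ℤ/6

Derivation:
rank_ℚ(R)=2; free=2−2=0
SNF(R) diag = [2, 6] → torsion [2, 6]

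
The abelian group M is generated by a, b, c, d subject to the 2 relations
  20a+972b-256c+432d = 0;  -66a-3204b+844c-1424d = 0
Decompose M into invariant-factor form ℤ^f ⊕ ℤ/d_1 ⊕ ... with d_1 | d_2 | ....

rank_ℚ(R)=2; free=4−2=2
SNF(R) diag = [2, 4] → torsion [2, 4]

Answer: M ≅ ℤ^2 ⊕ ℤ/2 ⊕ ℤ/4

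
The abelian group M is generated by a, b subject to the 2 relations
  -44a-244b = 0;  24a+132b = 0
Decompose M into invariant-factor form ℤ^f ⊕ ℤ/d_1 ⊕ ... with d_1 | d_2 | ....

Answer: M ≅ ℤ/4 ⊕ ℤ/12

Derivation:
rank_ℚ(R)=2; free=2−2=0
SNF(R) diag = [4, 12] → torsion [4, 12]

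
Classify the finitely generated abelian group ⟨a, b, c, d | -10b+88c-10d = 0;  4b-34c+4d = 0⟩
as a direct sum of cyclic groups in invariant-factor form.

rank_ℚ(R)=2; free=4−2=2
SNF(R) diag = [2, 6] → torsion [2, 6]

Answer: M ≅ ℤ^2 ⊕ ℤ/2 ⊕ ℤ/6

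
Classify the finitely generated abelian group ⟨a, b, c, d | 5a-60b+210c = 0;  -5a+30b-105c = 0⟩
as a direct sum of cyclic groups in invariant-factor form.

Answer: M ≅ ℤ^2 ⊕ ℤ/5 ⊕ ℤ/15

Derivation:
rank_ℚ(R)=2; free=4−2=2
SNF(R) diag = [5, 15] → torsion [5, 15]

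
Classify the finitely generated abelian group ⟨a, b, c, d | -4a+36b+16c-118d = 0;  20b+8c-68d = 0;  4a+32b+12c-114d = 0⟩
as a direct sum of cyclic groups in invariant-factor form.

rank_ℚ(R)=3; free=4−3=1
SNF(R) diag = [2, 4, 4] → torsion [2, 4, 4]

Answer: M ≅ ℤ^1 ⊕ ℤ/2 ⊕ ℤ/4 ⊕ ℤ/4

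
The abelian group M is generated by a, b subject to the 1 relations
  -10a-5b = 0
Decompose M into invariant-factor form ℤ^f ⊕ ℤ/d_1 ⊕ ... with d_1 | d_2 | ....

rank_ℚ(R)=1; free=2−1=1
SNF(R) diag = [5] → torsion [5]

Answer: M ≅ ℤ^1 ⊕ ℤ/5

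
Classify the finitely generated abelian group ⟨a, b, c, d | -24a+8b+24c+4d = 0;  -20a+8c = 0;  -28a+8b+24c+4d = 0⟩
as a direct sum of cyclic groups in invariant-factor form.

Answer: M ≅ ℤ^1 ⊕ ℤ/4 ⊕ ℤ/4 ⊕ ℤ/8

Derivation:
rank_ℚ(R)=3; free=4−3=1
SNF(R) diag = [4, 4, 8] → torsion [4, 4, 8]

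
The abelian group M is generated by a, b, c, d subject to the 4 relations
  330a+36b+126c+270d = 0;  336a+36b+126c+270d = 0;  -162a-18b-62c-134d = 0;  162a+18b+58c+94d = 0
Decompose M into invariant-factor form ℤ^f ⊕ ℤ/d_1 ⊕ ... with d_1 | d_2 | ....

rank_ℚ(R)=4; free=4−4=0
SNF(R) diag = [2, 6, 18, 36] → torsion [2, 6, 18, 36]

Answer: M ≅ ℤ/2 ⊕ ℤ/6 ⊕ ℤ/18 ⊕ ℤ/36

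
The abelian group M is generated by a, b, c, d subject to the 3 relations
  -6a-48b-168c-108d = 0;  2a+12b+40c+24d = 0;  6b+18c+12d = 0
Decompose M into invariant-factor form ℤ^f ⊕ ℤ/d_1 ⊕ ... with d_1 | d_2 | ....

rank_ℚ(R)=3; free=4−3=1
SNF(R) diag = [2, 6, 12] → torsion [2, 6, 12]

Answer: M ≅ ℤ^1 ⊕ ℤ/2 ⊕ ℤ/6 ⊕ ℤ/12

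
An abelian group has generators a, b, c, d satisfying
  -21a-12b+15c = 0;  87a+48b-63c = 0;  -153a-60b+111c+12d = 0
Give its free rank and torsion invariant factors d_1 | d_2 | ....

Answer: M ≅ ℤ^1 ⊕ ℤ/3 ⊕ ℤ/6 ⊕ ℤ/12

Derivation:
rank_ℚ(R)=3; free=4−3=1
SNF(R) diag = [3, 6, 12] → torsion [3, 6, 12]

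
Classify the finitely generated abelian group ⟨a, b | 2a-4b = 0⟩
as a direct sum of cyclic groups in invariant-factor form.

rank_ℚ(R)=1; free=2−1=1
SNF(R) diag = [2] → torsion [2]

Answer: M ≅ ℤ^1 ⊕ ℤ/2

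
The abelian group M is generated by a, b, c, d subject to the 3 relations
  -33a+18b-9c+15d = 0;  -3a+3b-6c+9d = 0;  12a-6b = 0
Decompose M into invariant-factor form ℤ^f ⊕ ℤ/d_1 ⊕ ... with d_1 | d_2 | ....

rank_ℚ(R)=3; free=4−3=1
SNF(R) diag = [3, 3, 6] → torsion [3, 3, 6]

Answer: M ≅ ℤ^1 ⊕ ℤ/3 ⊕ ℤ/3 ⊕ ℤ/6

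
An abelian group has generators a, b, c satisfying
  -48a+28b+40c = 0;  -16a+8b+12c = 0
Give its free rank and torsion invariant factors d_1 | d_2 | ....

Answer: M ≅ ℤ^1 ⊕ ℤ/4 ⊕ ℤ/4

Derivation:
rank_ℚ(R)=2; free=3−2=1
SNF(R) diag = [4, 4] → torsion [4, 4]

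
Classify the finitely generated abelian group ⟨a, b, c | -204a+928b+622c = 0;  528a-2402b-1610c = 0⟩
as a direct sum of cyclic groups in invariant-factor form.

Answer: M ≅ ℤ^1 ⊕ ℤ/2 ⊕ ℤ/6

Derivation:
rank_ℚ(R)=2; free=3−2=1
SNF(R) diag = [2, 6] → torsion [2, 6]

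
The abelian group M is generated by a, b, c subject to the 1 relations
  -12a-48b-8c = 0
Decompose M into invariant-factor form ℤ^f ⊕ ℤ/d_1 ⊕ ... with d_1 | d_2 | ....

Answer: M ≅ ℤ^2 ⊕ ℤ/4

Derivation:
rank_ℚ(R)=1; free=3−1=2
SNF(R) diag = [4] → torsion [4]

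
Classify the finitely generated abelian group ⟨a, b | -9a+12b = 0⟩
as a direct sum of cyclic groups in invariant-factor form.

rank_ℚ(R)=1; free=2−1=1
SNF(R) diag = [3] → torsion [3]

Answer: M ≅ ℤ^1 ⊕ ℤ/3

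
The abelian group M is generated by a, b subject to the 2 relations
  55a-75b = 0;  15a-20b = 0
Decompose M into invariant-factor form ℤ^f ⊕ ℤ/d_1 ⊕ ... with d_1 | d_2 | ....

Answer: M ≅ ℤ/5 ⊕ ℤ/5

Derivation:
rank_ℚ(R)=2; free=2−2=0
SNF(R) diag = [5, 5] → torsion [5, 5]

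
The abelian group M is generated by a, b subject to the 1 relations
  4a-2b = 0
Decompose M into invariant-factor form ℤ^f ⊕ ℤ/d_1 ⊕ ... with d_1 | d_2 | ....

Answer: M ≅ ℤ^1 ⊕ ℤ/2

Derivation:
rank_ℚ(R)=1; free=2−1=1
SNF(R) diag = [2] → torsion [2]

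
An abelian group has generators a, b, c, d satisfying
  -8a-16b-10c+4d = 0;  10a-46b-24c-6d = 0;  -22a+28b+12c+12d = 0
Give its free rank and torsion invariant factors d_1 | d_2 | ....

Answer: M ≅ ℤ^1 ⊕ ℤ/2 ⊕ ℤ/2 ⊕ ℤ/6

Derivation:
rank_ℚ(R)=3; free=4−3=1
SNF(R) diag = [2, 2, 6] → torsion [2, 2, 6]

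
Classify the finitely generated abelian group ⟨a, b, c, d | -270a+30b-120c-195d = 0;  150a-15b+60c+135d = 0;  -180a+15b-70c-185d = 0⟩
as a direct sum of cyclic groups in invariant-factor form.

rank_ℚ(R)=3; free=4−3=1
SNF(R) diag = [5, 15, 30] → torsion [5, 15, 30]

Answer: M ≅ ℤ^1 ⊕ ℤ/5 ⊕ ℤ/15 ⊕ ℤ/30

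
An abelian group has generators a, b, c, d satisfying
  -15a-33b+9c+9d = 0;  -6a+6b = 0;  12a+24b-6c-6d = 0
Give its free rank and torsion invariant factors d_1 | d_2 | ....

rank_ℚ(R)=3; free=4−3=1
SNF(R) diag = [3, 6, 12] → torsion [3, 6, 12]

Answer: M ≅ ℤ^1 ⊕ ℤ/3 ⊕ ℤ/6 ⊕ ℤ/12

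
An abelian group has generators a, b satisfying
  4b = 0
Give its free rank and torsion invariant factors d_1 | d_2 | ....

Answer: M ≅ ℤ^1 ⊕ ℤ/4

Derivation:
rank_ℚ(R)=1; free=2−1=1
SNF(R) diag = [4] → torsion [4]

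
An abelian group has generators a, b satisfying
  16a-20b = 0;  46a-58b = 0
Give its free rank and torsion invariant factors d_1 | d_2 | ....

Answer: M ≅ ℤ/2 ⊕ ℤ/4

Derivation:
rank_ℚ(R)=2; free=2−2=0
SNF(R) diag = [2, 4] → torsion [2, 4]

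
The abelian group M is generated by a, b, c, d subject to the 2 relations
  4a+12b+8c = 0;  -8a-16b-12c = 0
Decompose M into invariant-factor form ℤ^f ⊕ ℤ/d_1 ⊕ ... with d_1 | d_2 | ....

rank_ℚ(R)=2; free=4−2=2
SNF(R) diag = [4, 4] → torsion [4, 4]

Answer: M ≅ ℤ^2 ⊕ ℤ/4 ⊕ ℤ/4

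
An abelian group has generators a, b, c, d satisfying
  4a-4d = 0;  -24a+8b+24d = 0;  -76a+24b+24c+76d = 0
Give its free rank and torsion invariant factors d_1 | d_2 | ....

Answer: M ≅ ℤ^1 ⊕ ℤ/4 ⊕ ℤ/8 ⊕ ℤ/24

Derivation:
rank_ℚ(R)=3; free=4−3=1
SNF(R) diag = [4, 8, 24] → torsion [4, 8, 24]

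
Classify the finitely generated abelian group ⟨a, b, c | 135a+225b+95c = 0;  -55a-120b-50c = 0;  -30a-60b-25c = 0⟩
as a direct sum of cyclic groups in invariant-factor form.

Answer: M ≅ ℤ/5 ⊕ ℤ/5 ⊕ ℤ/15

Derivation:
rank_ℚ(R)=3; free=3−3=0
SNF(R) diag = [5, 5, 15] → torsion [5, 5, 15]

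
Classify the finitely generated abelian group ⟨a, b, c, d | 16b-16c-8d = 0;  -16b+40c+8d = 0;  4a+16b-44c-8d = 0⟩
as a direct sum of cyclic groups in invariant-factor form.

rank_ℚ(R)=3; free=4−3=1
SNF(R) diag = [4, 8, 24] → torsion [4, 8, 24]

Answer: M ≅ ℤ^1 ⊕ ℤ/4 ⊕ ℤ/8 ⊕ ℤ/24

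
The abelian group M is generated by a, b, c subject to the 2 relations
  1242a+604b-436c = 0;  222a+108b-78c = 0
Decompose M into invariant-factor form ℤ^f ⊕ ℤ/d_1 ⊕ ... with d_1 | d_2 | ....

rank_ℚ(R)=2; free=3−2=1
SNF(R) diag = [2, 6] → torsion [2, 6]

Answer: M ≅ ℤ^1 ⊕ ℤ/2 ⊕ ℤ/6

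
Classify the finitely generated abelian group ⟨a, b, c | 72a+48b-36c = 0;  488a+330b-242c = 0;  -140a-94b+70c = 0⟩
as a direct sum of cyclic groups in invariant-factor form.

Answer: M ≅ ℤ/2 ⊕ ℤ/4 ⊕ ℤ/12

Derivation:
rank_ℚ(R)=3; free=3−3=0
SNF(R) diag = [2, 4, 12] → torsion [2, 4, 12]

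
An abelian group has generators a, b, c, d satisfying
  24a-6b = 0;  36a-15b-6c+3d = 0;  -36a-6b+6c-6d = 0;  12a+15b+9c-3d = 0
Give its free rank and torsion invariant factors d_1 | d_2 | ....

rank_ℚ(R)=4; free=4−4=0
SNF(R) diag = [3, 3, 6, 12] → torsion [3, 3, 6, 12]

Answer: M ≅ ℤ/3 ⊕ ℤ/3 ⊕ ℤ/6 ⊕ ℤ/12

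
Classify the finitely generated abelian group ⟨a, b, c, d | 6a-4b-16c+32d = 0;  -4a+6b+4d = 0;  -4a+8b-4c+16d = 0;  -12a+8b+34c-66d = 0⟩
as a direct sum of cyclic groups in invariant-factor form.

rank_ℚ(R)=4; free=4−4=0
SNF(R) diag = [2, 2, 2, 4] → torsion [2, 2, 2, 4]

Answer: M ≅ ℤ/2 ⊕ ℤ/2 ⊕ ℤ/2 ⊕ ℤ/4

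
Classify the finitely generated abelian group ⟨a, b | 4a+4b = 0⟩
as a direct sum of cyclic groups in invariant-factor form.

Answer: M ≅ ℤ^1 ⊕ ℤ/4

Derivation:
rank_ℚ(R)=1; free=2−1=1
SNF(R) diag = [4] → torsion [4]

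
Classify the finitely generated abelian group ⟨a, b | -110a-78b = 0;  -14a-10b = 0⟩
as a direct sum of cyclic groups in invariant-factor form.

rank_ℚ(R)=2; free=2−2=0
SNF(R) diag = [2, 4] → torsion [2, 4]

Answer: M ≅ ℤ/2 ⊕ ℤ/4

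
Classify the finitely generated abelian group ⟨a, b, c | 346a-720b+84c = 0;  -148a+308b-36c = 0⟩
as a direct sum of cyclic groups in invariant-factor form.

rank_ℚ(R)=2; free=3−2=1
SNF(R) diag = [2, 4] → torsion [2, 4]

Answer: M ≅ ℤ^1 ⊕ ℤ/2 ⊕ ℤ/4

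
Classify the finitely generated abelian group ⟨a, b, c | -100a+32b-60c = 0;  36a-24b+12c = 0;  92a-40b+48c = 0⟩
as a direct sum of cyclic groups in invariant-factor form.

rank_ℚ(R)=3; free=3−3=0
SNF(R) diag = [4, 12, 24] → torsion [4, 12, 24]

Answer: M ≅ ℤ/4 ⊕ ℤ/12 ⊕ ℤ/24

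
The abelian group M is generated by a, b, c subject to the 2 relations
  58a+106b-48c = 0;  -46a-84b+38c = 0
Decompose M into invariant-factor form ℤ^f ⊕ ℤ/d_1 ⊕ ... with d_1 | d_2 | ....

rank_ℚ(R)=2; free=3−2=1
SNF(R) diag = [2, 2] → torsion [2, 2]

Answer: M ≅ ℤ^1 ⊕ ℤ/2 ⊕ ℤ/2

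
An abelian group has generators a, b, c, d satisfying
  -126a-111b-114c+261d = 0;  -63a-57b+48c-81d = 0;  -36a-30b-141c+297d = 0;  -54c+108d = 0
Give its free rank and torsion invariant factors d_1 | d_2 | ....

Answer: M ≅ ℤ/3 ⊕ ℤ/9 ⊕ ℤ/27 ⊕ ℤ/54

Derivation:
rank_ℚ(R)=4; free=4−4=0
SNF(R) diag = [3, 9, 27, 54] → torsion [3, 9, 27, 54]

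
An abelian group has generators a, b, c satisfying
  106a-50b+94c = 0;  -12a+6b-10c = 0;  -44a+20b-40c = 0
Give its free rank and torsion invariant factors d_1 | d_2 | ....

rank_ℚ(R)=3; free=3−3=0
SNF(R) diag = [2, 2, 4] → torsion [2, 2, 4]

Answer: M ≅ ℤ/2 ⊕ ℤ/2 ⊕ ℤ/4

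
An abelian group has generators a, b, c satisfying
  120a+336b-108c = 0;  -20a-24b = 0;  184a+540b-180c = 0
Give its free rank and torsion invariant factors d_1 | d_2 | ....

rank_ℚ(R)=3; free=3−3=0
SNF(R) diag = [4, 12, 36] → torsion [4, 12, 36]

Answer: M ≅ ℤ/4 ⊕ ℤ/12 ⊕ ℤ/36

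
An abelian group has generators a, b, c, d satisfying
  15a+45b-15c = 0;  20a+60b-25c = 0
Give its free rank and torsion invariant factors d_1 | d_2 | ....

rank_ℚ(R)=2; free=4−2=2
SNF(R) diag = [5, 15] → torsion [5, 15]

Answer: M ≅ ℤ^2 ⊕ ℤ/5 ⊕ ℤ/15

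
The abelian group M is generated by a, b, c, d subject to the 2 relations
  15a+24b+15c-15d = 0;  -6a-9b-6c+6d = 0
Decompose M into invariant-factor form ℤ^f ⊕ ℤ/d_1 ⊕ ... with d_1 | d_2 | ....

Answer: M ≅ ℤ^2 ⊕ ℤ/3 ⊕ ℤ/3

Derivation:
rank_ℚ(R)=2; free=4−2=2
SNF(R) diag = [3, 3] → torsion [3, 3]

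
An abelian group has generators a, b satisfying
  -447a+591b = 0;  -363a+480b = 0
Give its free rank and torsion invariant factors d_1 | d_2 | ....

rank_ℚ(R)=2; free=2−2=0
SNF(R) diag = [3, 9] → torsion [3, 9]

Answer: M ≅ ℤ/3 ⊕ ℤ/9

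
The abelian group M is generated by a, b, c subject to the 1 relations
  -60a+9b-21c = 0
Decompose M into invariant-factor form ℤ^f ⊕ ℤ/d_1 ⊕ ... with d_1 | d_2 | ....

Answer: M ≅ ℤ^2 ⊕ ℤ/3

Derivation:
rank_ℚ(R)=1; free=3−1=2
SNF(R) diag = [3] → torsion [3]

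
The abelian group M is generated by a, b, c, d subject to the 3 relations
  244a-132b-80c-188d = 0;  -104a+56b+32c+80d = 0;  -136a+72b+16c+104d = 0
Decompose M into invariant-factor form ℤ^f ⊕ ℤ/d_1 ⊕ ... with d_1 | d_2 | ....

Answer: M ≅ ℤ^1 ⊕ ℤ/4 ⊕ ℤ/8 ⊕ ℤ/16

Derivation:
rank_ℚ(R)=3; free=4−3=1
SNF(R) diag = [4, 8, 16] → torsion [4, 8, 16]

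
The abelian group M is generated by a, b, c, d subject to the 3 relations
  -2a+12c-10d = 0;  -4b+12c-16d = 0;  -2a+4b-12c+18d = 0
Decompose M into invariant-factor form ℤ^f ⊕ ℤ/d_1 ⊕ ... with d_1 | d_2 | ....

Answer: M ≅ ℤ^1 ⊕ ℤ/2 ⊕ ℤ/4 ⊕ ℤ/12

Derivation:
rank_ℚ(R)=3; free=4−3=1
SNF(R) diag = [2, 4, 12] → torsion [2, 4, 12]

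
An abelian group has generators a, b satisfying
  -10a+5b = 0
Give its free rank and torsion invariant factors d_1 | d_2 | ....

rank_ℚ(R)=1; free=2−1=1
SNF(R) diag = [5] → torsion [5]

Answer: M ≅ ℤ^1 ⊕ ℤ/5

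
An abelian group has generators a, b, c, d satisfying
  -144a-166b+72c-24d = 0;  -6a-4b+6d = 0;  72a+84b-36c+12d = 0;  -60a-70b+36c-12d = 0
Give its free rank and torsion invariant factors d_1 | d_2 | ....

rank_ℚ(R)=4; free=4−4=0
SNF(R) diag = [2, 6, 12, 36] → torsion [2, 6, 12, 36]

Answer: M ≅ ℤ/2 ⊕ ℤ/6 ⊕ ℤ/12 ⊕ ℤ/36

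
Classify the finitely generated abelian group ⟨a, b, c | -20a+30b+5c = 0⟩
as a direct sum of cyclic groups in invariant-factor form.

Answer: M ≅ ℤ^2 ⊕ ℤ/5

Derivation:
rank_ℚ(R)=1; free=3−1=2
SNF(R) diag = [5] → torsion [5]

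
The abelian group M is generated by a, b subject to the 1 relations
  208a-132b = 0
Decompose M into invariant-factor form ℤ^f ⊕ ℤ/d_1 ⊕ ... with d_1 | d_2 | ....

rank_ℚ(R)=1; free=2−1=1
SNF(R) diag = [4] → torsion [4]

Answer: M ≅ ℤ^1 ⊕ ℤ/4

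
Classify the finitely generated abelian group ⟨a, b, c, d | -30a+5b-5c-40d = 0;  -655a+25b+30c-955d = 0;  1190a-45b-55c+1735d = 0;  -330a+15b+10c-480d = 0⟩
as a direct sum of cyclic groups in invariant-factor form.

rank_ℚ(R)=4; free=4−4=0
SNF(R) diag = [5, 5, 5, 15] → torsion [5, 5, 5, 15]

Answer: M ≅ ℤ/5 ⊕ ℤ/5 ⊕ ℤ/5 ⊕ ℤ/15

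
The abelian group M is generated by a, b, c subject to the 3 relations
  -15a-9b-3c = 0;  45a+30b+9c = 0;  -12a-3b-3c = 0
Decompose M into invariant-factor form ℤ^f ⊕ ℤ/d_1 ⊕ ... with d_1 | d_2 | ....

Answer: M ≅ ℤ/3 ⊕ ℤ/3 ⊕ ℤ/3

Derivation:
rank_ℚ(R)=3; free=3−3=0
SNF(R) diag = [3, 3, 3] → torsion [3, 3, 3]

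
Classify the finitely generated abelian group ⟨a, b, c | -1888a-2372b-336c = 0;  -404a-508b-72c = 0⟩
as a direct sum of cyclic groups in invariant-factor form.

rank_ℚ(R)=2; free=3−2=1
SNF(R) diag = [4, 12] → torsion [4, 12]

Answer: M ≅ ℤ^1 ⊕ ℤ/4 ⊕ ℤ/12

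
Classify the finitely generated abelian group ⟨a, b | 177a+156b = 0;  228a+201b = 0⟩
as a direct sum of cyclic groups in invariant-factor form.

Answer: M ≅ ℤ/3 ⊕ ℤ/3

Derivation:
rank_ℚ(R)=2; free=2−2=0
SNF(R) diag = [3, 3] → torsion [3, 3]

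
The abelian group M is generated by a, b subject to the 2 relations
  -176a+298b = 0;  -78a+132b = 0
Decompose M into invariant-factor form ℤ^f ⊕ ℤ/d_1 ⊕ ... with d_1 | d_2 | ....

rank_ℚ(R)=2; free=2−2=0
SNF(R) diag = [2, 6] → torsion [2, 6]

Answer: M ≅ ℤ/2 ⊕ ℤ/6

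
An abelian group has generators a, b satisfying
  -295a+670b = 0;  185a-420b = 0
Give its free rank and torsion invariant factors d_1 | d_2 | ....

rank_ℚ(R)=2; free=2−2=0
SNF(R) diag = [5, 10] → torsion [5, 10]

Answer: M ≅ ℤ/5 ⊕ ℤ/10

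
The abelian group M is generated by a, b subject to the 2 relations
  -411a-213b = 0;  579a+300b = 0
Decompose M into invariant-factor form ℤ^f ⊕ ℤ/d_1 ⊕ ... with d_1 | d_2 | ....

Answer: M ≅ ℤ/3 ⊕ ℤ/9

Derivation:
rank_ℚ(R)=2; free=2−2=0
SNF(R) diag = [3, 9] → torsion [3, 9]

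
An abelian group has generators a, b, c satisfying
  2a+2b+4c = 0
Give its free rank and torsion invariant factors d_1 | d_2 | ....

Answer: M ≅ ℤ^2 ⊕ ℤ/2

Derivation:
rank_ℚ(R)=1; free=3−1=2
SNF(R) diag = [2] → torsion [2]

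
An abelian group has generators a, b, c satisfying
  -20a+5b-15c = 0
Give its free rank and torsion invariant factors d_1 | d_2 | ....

Answer: M ≅ ℤ^2 ⊕ ℤ/5

Derivation:
rank_ℚ(R)=1; free=3−1=2
SNF(R) diag = [5] → torsion [5]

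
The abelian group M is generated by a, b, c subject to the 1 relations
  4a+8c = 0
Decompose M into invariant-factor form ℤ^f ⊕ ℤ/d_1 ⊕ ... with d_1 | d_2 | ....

Answer: M ≅ ℤ^2 ⊕ ℤ/4

Derivation:
rank_ℚ(R)=1; free=3−1=2
SNF(R) diag = [4] → torsion [4]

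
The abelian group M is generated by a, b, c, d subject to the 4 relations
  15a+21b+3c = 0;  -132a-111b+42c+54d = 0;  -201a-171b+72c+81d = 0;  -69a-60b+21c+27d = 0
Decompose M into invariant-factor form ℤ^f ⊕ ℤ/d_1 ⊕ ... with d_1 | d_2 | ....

rank_ℚ(R)=4; free=4−4=0
SNF(R) diag = [3, 3, 9, 27] → torsion [3, 3, 9, 27]

Answer: M ≅ ℤ/3 ⊕ ℤ/3 ⊕ ℤ/9 ⊕ ℤ/27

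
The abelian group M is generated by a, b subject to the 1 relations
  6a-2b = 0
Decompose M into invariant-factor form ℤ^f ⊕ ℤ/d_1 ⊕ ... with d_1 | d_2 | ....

rank_ℚ(R)=1; free=2−1=1
SNF(R) diag = [2] → torsion [2]

Answer: M ≅ ℤ^1 ⊕ ℤ/2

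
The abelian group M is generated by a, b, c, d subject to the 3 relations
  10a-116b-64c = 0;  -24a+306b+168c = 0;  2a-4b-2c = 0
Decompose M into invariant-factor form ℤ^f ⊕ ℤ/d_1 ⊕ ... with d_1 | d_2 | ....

Answer: M ≅ ℤ^1 ⊕ ℤ/2 ⊕ ℤ/6 ⊕ ℤ/18

Derivation:
rank_ℚ(R)=3; free=4−3=1
SNF(R) diag = [2, 6, 18] → torsion [2, 6, 18]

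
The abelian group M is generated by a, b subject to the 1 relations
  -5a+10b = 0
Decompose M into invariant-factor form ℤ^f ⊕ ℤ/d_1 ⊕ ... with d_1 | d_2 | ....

Answer: M ≅ ℤ^1 ⊕ ℤ/5

Derivation:
rank_ℚ(R)=1; free=2−1=1
SNF(R) diag = [5] → torsion [5]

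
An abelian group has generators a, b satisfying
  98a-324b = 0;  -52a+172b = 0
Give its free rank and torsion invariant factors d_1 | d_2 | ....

Answer: M ≅ ℤ/2 ⊕ ℤ/4

Derivation:
rank_ℚ(R)=2; free=2−2=0
SNF(R) diag = [2, 4] → torsion [2, 4]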